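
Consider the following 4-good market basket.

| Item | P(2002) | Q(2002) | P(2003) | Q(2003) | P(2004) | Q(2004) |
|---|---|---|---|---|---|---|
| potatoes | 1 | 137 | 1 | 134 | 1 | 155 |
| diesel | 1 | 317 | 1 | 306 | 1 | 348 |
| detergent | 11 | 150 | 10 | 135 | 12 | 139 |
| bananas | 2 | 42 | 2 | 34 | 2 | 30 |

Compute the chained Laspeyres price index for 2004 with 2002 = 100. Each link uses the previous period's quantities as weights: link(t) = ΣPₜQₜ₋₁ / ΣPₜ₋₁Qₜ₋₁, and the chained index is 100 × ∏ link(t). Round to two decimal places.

106.68

Link 2002→2003:
ΣP(2003)Q(2002) = 1×137 + 1×317 + 10×150 + 2×42 = 137 + 317 + 1500 + 84 = 2038
ΣP(2002)Q(2002) = 1×137 + 1×317 + 11×150 + 2×42 = 137 + 317 + 1650 + 84 = 2188
link = 2038/2188 = 0.931444
Link 2003→2004:
ΣP(2004)Q(2003) = 1×134 + 1×306 + 12×135 + 2×34 = 134 + 306 + 1620 + 68 = 2128
ΣP(2003)Q(2003) = 1×134 + 1×306 + 10×135 + 2×34 = 134 + 306 + 1350 + 68 = 1858
link = 2128/1858 = 1.145318
Chained index = 100 × 0.931444 × 1.145318 = 106.6799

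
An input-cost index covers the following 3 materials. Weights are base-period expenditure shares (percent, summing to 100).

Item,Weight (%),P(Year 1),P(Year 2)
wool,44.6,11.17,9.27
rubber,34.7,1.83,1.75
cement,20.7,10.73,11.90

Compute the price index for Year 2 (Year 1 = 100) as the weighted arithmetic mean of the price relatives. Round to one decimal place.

wool: 44.6 × (9.27/11.17) = 44.6 × 0.829902 = 37.0136
rubber: 34.7 × (1.75/1.83) = 34.7 × 0.956284 = 33.1831
cement: 20.7 × (11.90/10.73) = 20.7 × 1.109040 = 22.9571
Index = Σ wᵢ·(p₁ᵢ/p₀ᵢ) = 37.0136 + 33.1831 + 22.9571 = 93.1538

93.2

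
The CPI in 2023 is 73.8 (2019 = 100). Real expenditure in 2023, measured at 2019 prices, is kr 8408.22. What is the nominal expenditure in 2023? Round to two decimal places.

Nominal = Real × (Index/100) = 8408.22 × (73.8/100)
        = 8408.22 × 0.738 = 6205.2664

6205.27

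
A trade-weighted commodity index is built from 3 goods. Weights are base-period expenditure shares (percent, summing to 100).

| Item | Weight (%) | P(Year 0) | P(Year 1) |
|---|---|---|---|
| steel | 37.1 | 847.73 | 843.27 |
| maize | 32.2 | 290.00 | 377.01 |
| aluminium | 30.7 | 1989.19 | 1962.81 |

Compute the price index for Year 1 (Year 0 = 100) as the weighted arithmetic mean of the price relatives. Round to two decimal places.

109.06

steel: 37.1 × (843.27/847.73) = 37.1 × 0.994739 = 36.9048
maize: 32.2 × (377.01/290.00) = 32.2 × 1.300034 = 41.8611
aluminium: 30.7 × (1962.81/1989.19) = 30.7 × 0.986738 = 30.2929
Index = Σ wᵢ·(p₁ᵢ/p₀ᵢ) = 36.9048 + 41.8611 + 30.2929 = 109.0588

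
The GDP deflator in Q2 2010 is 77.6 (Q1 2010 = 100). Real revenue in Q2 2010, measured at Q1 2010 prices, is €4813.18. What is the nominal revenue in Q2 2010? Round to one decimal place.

3735.0

Nominal = Real × (Index/100) = 4813.18 × (77.6/100)
        = 4813.18 × 0.776 = 3735.0277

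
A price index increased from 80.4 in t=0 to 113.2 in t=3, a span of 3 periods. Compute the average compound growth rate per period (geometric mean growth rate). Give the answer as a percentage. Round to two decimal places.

12.08%

Growth factor = (113.2/80.4)^(1/3) = (1.407960)^(1/3) = 1.120805
Growth rate = 1.120805 − 1 = 0.120805 = 12.0805%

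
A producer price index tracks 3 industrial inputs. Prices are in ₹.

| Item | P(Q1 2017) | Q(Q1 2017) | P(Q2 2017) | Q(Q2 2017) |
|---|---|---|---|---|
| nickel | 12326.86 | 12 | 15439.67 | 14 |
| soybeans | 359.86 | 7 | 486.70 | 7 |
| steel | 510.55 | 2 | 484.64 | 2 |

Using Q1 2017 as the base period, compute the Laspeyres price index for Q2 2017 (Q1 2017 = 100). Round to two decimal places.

125.21

Laspeyres price index uses base-period quantities as weights.
ΣP(Q2 2017)·Q(Q1 2017) = 15439.67×12 + 486.70×7 + 484.64×2 = 185276.04 + 3406.9 + 969.28 = 189652.22
ΣP(Q1 2017)·Q(Q1 2017) = 12326.86×12 + 359.86×7 + 510.55×2 = 147922.32 + 2519.02 + 1021.1 = 151462.44
Index = 189652.22 / 151462.44 × 100 = 125.2140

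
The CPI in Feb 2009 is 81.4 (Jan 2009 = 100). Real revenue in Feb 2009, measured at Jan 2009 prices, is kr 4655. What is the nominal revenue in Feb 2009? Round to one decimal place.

Nominal = Real × (Index/100) = 4655 × (81.4/100)
        = 4655 × 0.814 = 3789.1700

3789.2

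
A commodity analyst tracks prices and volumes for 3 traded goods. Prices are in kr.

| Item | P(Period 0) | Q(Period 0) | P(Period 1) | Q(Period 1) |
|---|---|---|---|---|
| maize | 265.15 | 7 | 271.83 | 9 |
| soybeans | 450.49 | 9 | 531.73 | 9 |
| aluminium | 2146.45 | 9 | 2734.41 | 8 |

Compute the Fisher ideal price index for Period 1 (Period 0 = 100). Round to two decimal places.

Laspeyres component (base-period weights):
ΣP(Period 1)Q(Period 0) = 271.83×7 + 531.73×9 + 2734.41×9 = 1902.81 + 4785.57 + 24609.69 = 31298.07
ΣP(Period 0)Q(Period 0) = 265.15×7 + 450.49×9 + 2146.45×9 = 1856.05 + 4054.41 + 19318.05 = 25228.51
L = 31298.07 / 25228.51 × 100 = 124.0583
Paasche component (current-period weights):
ΣP(Period 1)Q(Period 1) = 271.83×9 + 531.73×9 + 2734.41×8 = 2446.47 + 4785.57 + 21875.28 = 29107.32
ΣP(Period 0)Q(Period 1) = 265.15×9 + 450.49×9 + 2146.45×8 = 2386.35 + 4054.41 + 17171.6 = 23612.36
P = 29107.32 / 23612.36 × 100 = 123.2715
Fisher = √(L × P) = √(124.0583 × 123.2715) = 123.6643

123.66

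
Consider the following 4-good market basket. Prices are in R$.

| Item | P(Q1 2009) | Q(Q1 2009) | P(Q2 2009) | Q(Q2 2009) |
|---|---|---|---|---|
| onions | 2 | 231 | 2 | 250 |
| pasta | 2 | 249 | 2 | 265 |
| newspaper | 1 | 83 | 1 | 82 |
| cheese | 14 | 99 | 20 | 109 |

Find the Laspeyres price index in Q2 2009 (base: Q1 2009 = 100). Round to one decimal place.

124.5

Laspeyres price index uses base-period quantities as weights.
ΣP(Q2 2009)·Q(Q1 2009) = 2×231 + 2×249 + 1×83 + 20×99 = 462 + 498 + 83 + 1980 = 3023
ΣP(Q1 2009)·Q(Q1 2009) = 2×231 + 2×249 + 1×83 + 14×99 = 462 + 498 + 83 + 1386 = 2429
Index = 3023 / 2429 × 100 = 124.4545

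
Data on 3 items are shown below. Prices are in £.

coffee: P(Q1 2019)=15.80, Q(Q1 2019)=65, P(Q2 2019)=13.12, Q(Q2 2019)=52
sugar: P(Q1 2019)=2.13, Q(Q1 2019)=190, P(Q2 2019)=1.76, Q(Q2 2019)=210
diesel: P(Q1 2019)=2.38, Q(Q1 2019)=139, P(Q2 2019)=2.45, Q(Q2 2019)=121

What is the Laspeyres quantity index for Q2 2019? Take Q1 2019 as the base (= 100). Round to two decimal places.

Laspeyres quantity index uses base-period prices as weights.
ΣP(Q1 2019)·Q(Q2 2019) = 15.80×52 + 2.13×210 + 2.38×121 = 821.6 + 447.3 + 287.98 = 1556.88
ΣP(Q1 2019)·Q(Q1 2019) = 15.80×65 + 2.13×190 + 2.38×139 = 1027 + 404.7 + 330.82 = 1762.52
Index = 1556.88 / 1762.52 × 100 = 88.3326

88.33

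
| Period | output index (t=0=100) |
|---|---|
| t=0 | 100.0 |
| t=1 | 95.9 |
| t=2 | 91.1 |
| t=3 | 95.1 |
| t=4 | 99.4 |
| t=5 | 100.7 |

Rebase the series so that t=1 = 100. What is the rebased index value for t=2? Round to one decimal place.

Rebased(t=2) = 91.1 / 95.9 × 100 = 94.9948

95.0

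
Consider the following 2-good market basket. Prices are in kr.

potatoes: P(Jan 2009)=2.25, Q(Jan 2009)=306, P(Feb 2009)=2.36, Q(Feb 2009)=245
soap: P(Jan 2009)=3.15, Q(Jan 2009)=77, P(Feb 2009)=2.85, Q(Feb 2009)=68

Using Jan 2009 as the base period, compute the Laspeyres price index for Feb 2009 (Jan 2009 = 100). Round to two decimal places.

101.13

Laspeyres price index uses base-period quantities as weights.
ΣP(Feb 2009)·Q(Jan 2009) = 2.36×306 + 2.85×77 = 722.16 + 219.45 = 941.61
ΣP(Jan 2009)·Q(Jan 2009) = 2.25×306 + 3.15×77 = 688.5 + 242.55 = 931.05
Index = 941.61 / 931.05 × 100 = 101.1342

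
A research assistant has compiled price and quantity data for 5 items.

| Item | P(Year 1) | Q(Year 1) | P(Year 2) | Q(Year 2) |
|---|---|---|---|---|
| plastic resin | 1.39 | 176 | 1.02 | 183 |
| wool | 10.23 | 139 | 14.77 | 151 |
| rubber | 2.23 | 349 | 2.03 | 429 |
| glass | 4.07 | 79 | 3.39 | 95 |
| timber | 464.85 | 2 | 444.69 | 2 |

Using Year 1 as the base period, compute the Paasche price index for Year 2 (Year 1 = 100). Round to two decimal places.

Paasche price index uses current-period quantities as weights.
ΣP(Year 2)·Q(Year 2) = 1.02×183 + 14.77×151 + 2.03×429 + 3.39×95 + 444.69×2 = 186.66 + 2230.27 + 870.87 + 322.05 + 889.38 = 4499.23
ΣP(Year 1)·Q(Year 2) = 1.39×183 + 10.23×151 + 2.23×429 + 4.07×95 + 464.85×2 = 254.37 + 1544.73 + 956.67 + 386.65 + 929.7 = 4072.12
Index = 4499.23 / 4072.12 × 100 = 110.4886

110.49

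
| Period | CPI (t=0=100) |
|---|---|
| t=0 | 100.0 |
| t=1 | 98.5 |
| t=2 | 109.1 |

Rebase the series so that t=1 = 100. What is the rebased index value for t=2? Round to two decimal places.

110.76

Rebased(t=2) = 109.1 / 98.5 × 100 = 110.7614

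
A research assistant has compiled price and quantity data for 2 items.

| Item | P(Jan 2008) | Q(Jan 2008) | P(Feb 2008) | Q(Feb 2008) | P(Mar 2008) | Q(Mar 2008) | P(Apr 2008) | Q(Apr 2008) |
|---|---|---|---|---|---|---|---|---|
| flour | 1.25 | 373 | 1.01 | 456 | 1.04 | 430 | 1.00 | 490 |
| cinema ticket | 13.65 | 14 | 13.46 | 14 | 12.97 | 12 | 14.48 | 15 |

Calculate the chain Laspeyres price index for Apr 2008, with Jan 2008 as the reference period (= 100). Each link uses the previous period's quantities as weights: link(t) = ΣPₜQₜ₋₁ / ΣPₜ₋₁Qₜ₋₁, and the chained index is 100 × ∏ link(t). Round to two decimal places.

Link Jan 2008→Feb 2008:
ΣP(Feb 2008)Q(Jan 2008) = 1.01×373 + 13.46×14 = 376.73 + 188.44 = 565.17
ΣP(Jan 2008)Q(Jan 2008) = 1.25×373 + 13.65×14 = 466.25 + 191.1 = 657.35
link = 565.17/657.35 = 0.859770
Link Feb 2008→Mar 2008:
ΣP(Mar 2008)Q(Feb 2008) = 1.04×456 + 12.97×14 = 474.24 + 181.58 = 655.82
ΣP(Feb 2008)Q(Feb 2008) = 1.01×456 + 13.46×14 = 460.56 + 188.44 = 649
link = 655.82/649 = 1.010508
Link Mar 2008→Apr 2008:
ΣP(Apr 2008)Q(Mar 2008) = 1.00×430 + 14.48×12 = 430 + 173.76 = 603.76
ΣP(Mar 2008)Q(Mar 2008) = 1.04×430 + 12.97×12 = 447.2 + 155.64 = 602.84
link = 603.76/602.84 = 1.001526
Chained index = 100 × 0.859770 × 1.010508 × 1.001526 = 87.0131

87.01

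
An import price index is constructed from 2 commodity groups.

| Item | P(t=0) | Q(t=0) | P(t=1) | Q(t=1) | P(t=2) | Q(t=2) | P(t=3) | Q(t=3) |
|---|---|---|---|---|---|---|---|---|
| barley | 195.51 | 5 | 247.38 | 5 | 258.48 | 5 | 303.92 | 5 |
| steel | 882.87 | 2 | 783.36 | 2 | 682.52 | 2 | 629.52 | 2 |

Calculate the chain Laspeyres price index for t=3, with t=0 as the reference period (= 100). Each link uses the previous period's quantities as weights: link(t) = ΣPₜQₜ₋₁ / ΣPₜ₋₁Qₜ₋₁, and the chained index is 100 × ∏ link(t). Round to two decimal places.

Link t=0→t=1:
ΣP(t=1)Q(t=0) = 247.38×5 + 783.36×2 = 1236.9 + 1566.72 = 2803.62
ΣP(t=0)Q(t=0) = 195.51×5 + 882.87×2 = 977.55 + 1765.74 = 2743.29
link = 2803.62/2743.29 = 1.021992
Link t=1→t=2:
ΣP(t=2)Q(t=1) = 258.48×5 + 682.52×2 = 1292.4 + 1365.04 = 2657.44
ΣP(t=1)Q(t=1) = 247.38×5 + 783.36×2 = 1236.9 + 1566.72 = 2803.62
link = 2657.44/2803.62 = 0.947860
Link t=2→t=3:
ΣP(t=3)Q(t=2) = 303.92×5 + 629.52×2 = 1519.6 + 1259.04 = 2778.64
ΣP(t=2)Q(t=2) = 258.48×5 + 682.52×2 = 1292.4 + 1365.04 = 2657.44
link = 2778.64/2657.44 = 1.045608
Chained index = 100 × 1.021992 × 0.947860 × 1.045608 = 101.2886

101.29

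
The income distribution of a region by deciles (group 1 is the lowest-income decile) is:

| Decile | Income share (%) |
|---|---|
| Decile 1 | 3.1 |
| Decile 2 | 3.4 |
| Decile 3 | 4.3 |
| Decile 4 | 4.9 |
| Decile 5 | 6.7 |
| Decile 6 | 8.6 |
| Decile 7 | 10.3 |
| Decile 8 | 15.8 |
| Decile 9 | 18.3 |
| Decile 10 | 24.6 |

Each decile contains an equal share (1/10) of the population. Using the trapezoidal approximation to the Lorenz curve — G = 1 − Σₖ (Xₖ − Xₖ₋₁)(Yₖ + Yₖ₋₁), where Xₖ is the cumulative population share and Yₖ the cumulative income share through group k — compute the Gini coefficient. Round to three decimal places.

Cumulative income shares Yₖ: 0.0310, 0.0650, 0.1080, 0.1570, 0.2240, 0.3100, 0.4130, 0.5710, 0.7540, 1.0000
Σ (Xₖ−Xₖ₋₁)(Yₖ+Yₖ₋₁) = (1/10)(0.0310+0.0000) + (1/10)(0.0650+0.0310) + (1/10)(0.1080+0.0650) + (1/10)(0.1570+0.1080) + (1/10)(0.2240+0.1570) + (1/10)(0.3100+0.2240) + (1/10)(0.4130+0.3100) + (1/10)(0.5710+0.4130) + (1/10)(0.7540+0.5710) + (1/10)(1.0000+0.7540)
  = 0.0031 + 0.0096 + 0.0173 + 0.0265 + 0.0381 + 0.0534 + 0.0723 + 0.0984 + 0.1325 + 0.1754 = 0.6266
G = 1 − 0.6266 = 0.3734

0.373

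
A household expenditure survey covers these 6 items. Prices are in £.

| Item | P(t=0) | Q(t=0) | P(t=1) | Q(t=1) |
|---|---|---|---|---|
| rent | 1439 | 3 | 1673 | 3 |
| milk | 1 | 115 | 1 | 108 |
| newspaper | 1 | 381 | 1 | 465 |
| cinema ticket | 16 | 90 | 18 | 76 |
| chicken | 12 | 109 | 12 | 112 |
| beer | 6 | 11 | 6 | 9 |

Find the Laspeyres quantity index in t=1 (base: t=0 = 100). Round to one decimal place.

Laspeyres quantity index uses base-period prices as weights.
ΣP(t=0)·Q(t=1) = 1439×3 + 1×108 + 1×465 + 16×76 + 12×112 + 6×9 = 4317 + 108 + 465 + 1216 + 1344 + 54 = 7504
ΣP(t=0)·Q(t=0) = 1439×3 + 1×115 + 1×381 + 16×90 + 12×109 + 6×11 = 4317 + 115 + 381 + 1440 + 1308 + 66 = 7627
Index = 7504 / 7627 × 100 = 98.3873

98.4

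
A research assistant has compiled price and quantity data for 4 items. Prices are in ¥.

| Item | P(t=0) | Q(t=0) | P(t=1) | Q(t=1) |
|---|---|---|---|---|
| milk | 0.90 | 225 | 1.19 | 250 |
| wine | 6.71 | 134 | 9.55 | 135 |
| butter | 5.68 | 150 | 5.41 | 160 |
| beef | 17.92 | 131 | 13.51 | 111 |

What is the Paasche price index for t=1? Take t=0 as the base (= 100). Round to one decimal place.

98.1

Paasche price index uses current-period quantities as weights.
ΣP(t=1)·Q(t=1) = 1.19×250 + 9.55×135 + 5.41×160 + 13.51×111 = 297.5 + 1289.25 + 865.6 + 1499.61 = 3951.96
ΣP(t=0)·Q(t=1) = 0.90×250 + 6.71×135 + 5.68×160 + 17.92×111 = 225 + 905.85 + 908.8 + 1989.12 = 4028.77
Index = 3951.96 / 4028.77 × 100 = 98.0935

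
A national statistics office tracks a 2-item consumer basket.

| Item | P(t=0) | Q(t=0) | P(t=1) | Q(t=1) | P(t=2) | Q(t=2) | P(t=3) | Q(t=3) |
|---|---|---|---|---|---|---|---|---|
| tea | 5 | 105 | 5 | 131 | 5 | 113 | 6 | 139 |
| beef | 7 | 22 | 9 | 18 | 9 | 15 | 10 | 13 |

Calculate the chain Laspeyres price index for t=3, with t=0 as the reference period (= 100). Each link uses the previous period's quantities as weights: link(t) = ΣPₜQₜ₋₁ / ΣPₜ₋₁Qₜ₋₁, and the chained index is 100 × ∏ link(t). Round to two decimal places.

Link t=0→t=1:
ΣP(t=1)Q(t=0) = 5×105 + 9×22 = 525 + 198 = 723
ΣP(t=0)Q(t=0) = 5×105 + 7×22 = 525 + 154 = 679
link = 723/679 = 1.064801
Link t=1→t=2:
ΣP(t=2)Q(t=1) = 5×131 + 9×18 = 655 + 162 = 817
ΣP(t=1)Q(t=1) = 5×131 + 9×18 = 655 + 162 = 817
link = 817/817 = 1.000000
Link t=2→t=3:
ΣP(t=3)Q(t=2) = 6×113 + 10×15 = 678 + 150 = 828
ΣP(t=2)Q(t=2) = 5×113 + 9×15 = 565 + 135 = 700
link = 828/700 = 1.182857
Chained index = 100 × 1.064801 × 1.000000 × 1.182857 = 125.9508

125.95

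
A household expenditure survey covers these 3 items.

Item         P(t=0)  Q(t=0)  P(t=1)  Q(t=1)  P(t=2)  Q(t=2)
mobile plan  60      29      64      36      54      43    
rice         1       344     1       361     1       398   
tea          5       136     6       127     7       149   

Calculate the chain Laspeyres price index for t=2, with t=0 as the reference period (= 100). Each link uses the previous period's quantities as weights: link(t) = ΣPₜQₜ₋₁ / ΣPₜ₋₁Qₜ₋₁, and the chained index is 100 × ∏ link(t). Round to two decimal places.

101.70

Link t=0→t=1:
ΣP(t=1)Q(t=0) = 64×29 + 1×344 + 6×136 = 1856 + 344 + 816 = 3016
ΣP(t=0)Q(t=0) = 60×29 + 1×344 + 5×136 = 1740 + 344 + 680 = 2764
link = 3016/2764 = 1.091172
Link t=1→t=2:
ΣP(t=2)Q(t=1) = 54×36 + 1×361 + 7×127 = 1944 + 361 + 889 = 3194
ΣP(t=1)Q(t=1) = 64×36 + 1×361 + 6×127 = 2304 + 361 + 762 = 3427
link = 3194/3427 = 0.932011
Chained index = 100 × 1.091172 × 0.932011 = 101.6984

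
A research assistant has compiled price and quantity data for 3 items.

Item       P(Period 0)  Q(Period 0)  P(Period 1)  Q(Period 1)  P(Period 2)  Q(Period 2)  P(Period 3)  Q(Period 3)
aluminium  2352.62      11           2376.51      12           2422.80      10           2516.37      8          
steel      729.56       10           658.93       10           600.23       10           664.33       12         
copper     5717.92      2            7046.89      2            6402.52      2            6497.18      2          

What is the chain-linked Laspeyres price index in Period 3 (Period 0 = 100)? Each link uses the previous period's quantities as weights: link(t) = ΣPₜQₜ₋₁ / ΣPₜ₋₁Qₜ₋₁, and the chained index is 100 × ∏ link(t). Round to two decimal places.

106.34

Link Period 0→Period 1:
ΣP(Period 1)Q(Period 0) = 2376.51×11 + 658.93×10 + 7046.89×2 = 26141.61 + 6589.3 + 14093.78 = 46824.69
ΣP(Period 0)Q(Period 0) = 2352.62×11 + 729.56×10 + 5717.92×2 = 25878.82 + 7295.6 + 11435.84 = 44610.26
link = 46824.69/44610.26 = 1.049639
Link Period 1→Period 2:
ΣP(Period 2)Q(Period 1) = 2422.80×12 + 600.23×10 + 6402.52×2 = 29073.6 + 6002.3 + 12805.04 = 47880.94
ΣP(Period 1)Q(Period 1) = 2376.51×12 + 658.93×10 + 7046.89×2 = 28518.12 + 6589.3 + 14093.78 = 49201.2
link = 47880.94/49201.2 = 0.973166
Link Period 2→Period 3:
ΣP(Period 3)Q(Period 2) = 2516.37×10 + 664.33×10 + 6497.18×2 = 25163.7 + 6643.3 + 12994.36 = 44801.36
ΣP(Period 2)Q(Period 2) = 2422.80×10 + 600.23×10 + 6402.52×2 = 24228 + 6002.3 + 12805.04 = 43035.34
link = 44801.36/43035.34 = 1.041037
Chained index = 100 × 1.049639 × 0.973166 × 1.041037 = 106.3391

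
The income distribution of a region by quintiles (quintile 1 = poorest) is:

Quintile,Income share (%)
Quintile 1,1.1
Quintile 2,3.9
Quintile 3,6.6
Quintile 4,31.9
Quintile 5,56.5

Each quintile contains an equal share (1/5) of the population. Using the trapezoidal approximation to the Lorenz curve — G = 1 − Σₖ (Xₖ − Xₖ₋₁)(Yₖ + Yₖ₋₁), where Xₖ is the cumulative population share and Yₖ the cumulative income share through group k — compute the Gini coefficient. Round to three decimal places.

Cumulative income shares Yₖ: 0.0110, 0.0500, 0.1160, 0.4350, 1.0000
Σ (Xₖ−Xₖ₋₁)(Yₖ+Yₖ₋₁) = (1/5)(0.0110+0.0000) + (1/5)(0.0500+0.0110) + (1/5)(0.1160+0.0500) + (1/5)(0.4350+0.1160) + (1/5)(1.0000+0.4350)
  = 0.0022 + 0.0122 + 0.0332 + 0.1102 + 0.2870 = 0.4448
G = 1 − 0.4448 = 0.5552

0.555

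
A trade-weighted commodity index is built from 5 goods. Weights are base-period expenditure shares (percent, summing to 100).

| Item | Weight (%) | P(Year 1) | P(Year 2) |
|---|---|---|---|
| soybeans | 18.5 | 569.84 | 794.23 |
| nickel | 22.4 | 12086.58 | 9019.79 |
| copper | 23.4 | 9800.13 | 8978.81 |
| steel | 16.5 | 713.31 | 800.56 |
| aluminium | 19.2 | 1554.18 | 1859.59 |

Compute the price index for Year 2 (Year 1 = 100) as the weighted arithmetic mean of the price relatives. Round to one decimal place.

105.4

soybeans: 18.5 × (794.23/569.84) = 18.5 × 1.393777 = 25.7849
nickel: 22.4 × (9019.79/12086.58) = 22.4 × 0.746265 = 16.7163
copper: 23.4 × (8978.81/9800.13) = 23.4 × 0.916193 = 21.4389
steel: 16.5 × (800.56/713.31) = 16.5 × 1.122317 = 18.5182
aluminium: 19.2 × (1859.59/1554.18) = 19.2 × 1.196509 = 22.9730
Index = Σ wᵢ·(p₁ᵢ/p₀ᵢ) = 25.7849 + 16.7163 + 21.4389 + 18.5182 + 22.9730 = 105.4313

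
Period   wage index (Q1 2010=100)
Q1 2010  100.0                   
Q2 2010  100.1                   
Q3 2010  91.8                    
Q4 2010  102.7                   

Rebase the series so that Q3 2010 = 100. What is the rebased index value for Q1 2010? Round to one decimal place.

108.9

Rebased(Q1 2010) = 100.0 / 91.8 × 100 = 108.9325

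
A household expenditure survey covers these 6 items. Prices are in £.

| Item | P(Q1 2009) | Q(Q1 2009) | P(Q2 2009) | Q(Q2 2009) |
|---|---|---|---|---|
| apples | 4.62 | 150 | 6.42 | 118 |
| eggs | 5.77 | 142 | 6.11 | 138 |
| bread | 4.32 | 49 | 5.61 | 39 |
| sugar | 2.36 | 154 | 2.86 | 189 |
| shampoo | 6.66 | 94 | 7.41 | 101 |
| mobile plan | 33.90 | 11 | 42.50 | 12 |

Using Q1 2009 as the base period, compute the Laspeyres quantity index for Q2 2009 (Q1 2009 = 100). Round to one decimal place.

98.3

Laspeyres quantity index uses base-period prices as weights.
ΣP(Q1 2009)·Q(Q2 2009) = 4.62×118 + 5.77×138 + 4.32×39 + 2.36×189 + 6.66×101 + 33.90×12 = 545.16 + 796.26 + 168.48 + 446.04 + 672.66 + 406.8 = 3035.4
ΣP(Q1 2009)·Q(Q1 2009) = 4.62×150 + 5.77×142 + 4.32×49 + 2.36×154 + 6.66×94 + 33.90×11 = 693 + 819.34 + 211.68 + 363.44 + 626.04 + 372.9 = 3086.4
Index = 3035.4 / 3086.4 × 100 = 98.3476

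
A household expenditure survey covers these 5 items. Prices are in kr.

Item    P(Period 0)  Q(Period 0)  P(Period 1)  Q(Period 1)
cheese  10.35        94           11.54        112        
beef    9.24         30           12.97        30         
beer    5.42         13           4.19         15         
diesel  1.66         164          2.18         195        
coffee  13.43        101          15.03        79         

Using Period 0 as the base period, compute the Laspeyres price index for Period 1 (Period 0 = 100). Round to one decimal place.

Laspeyres price index uses base-period quantities as weights.
ΣP(Period 1)·Q(Period 0) = 11.54×94 + 12.97×30 + 4.19×13 + 2.18×164 + 15.03×101 = 1084.76 + 389.1 + 54.47 + 357.52 + 1518.03 = 3403.88
ΣP(Period 0)·Q(Period 0) = 10.35×94 + 9.24×30 + 5.42×13 + 1.66×164 + 13.43×101 = 972.9 + 277.2 + 70.46 + 272.24 + 1356.43 = 2949.23
Index = 3403.88 / 2949.23 × 100 = 115.4159

115.4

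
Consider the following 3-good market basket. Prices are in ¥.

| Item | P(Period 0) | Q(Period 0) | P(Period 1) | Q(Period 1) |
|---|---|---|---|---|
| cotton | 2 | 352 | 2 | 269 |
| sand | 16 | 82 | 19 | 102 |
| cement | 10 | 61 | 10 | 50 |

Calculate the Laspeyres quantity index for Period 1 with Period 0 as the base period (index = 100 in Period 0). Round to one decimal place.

101.7

Laspeyres quantity index uses base-period prices as weights.
ΣP(Period 0)·Q(Period 1) = 2×269 + 16×102 + 10×50 = 538 + 1632 + 500 = 2670
ΣP(Period 0)·Q(Period 0) = 2×352 + 16×82 + 10×61 = 704 + 1312 + 610 = 2626
Index = 2670 / 2626 × 100 = 101.6756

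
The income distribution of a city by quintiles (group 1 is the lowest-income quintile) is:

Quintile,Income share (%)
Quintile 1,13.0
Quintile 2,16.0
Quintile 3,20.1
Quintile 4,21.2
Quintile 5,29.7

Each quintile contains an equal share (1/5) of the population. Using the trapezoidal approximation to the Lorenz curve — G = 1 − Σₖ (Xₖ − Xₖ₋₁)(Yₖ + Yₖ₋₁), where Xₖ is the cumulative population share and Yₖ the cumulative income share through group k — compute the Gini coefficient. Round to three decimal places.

0.154

Cumulative income shares Yₖ: 0.1300, 0.2900, 0.4910, 0.7030, 1.0000
Σ (Xₖ−Xₖ₋₁)(Yₖ+Yₖ₋₁) = (1/5)(0.1300+0.0000) + (1/5)(0.2900+0.1300) + (1/5)(0.4910+0.2900) + (1/5)(0.7030+0.4910) + (1/5)(1.0000+0.7030)
  = 0.0260 + 0.0840 + 0.1562 + 0.2388 + 0.3406 = 0.8456
G = 1 − 0.8456 = 0.1544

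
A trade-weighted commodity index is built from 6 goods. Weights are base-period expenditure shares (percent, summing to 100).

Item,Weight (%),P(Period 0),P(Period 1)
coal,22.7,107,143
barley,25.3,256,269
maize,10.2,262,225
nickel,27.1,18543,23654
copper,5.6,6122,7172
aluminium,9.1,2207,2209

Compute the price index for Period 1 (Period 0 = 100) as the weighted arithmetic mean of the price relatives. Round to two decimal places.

coal: 22.7 × (143/107) = 22.7 × 1.336449 = 30.3374
barley: 25.3 × (269/256) = 25.3 × 1.050781 = 26.5848
maize: 10.2 × (225/262) = 10.2 × 0.858779 = 8.7595
nickel: 27.1 × (23654/18543) = 27.1 × 1.275630 = 34.5696
copper: 5.6 × (7172/6122) = 5.6 × 1.171513 = 6.5605
aluminium: 9.1 × (2209/2207) = 9.1 × 1.000906 = 9.1082
Index = Σ wᵢ·(p₁ᵢ/p₀ᵢ) = 30.3374 + 26.5848 + 8.7595 + 34.5696 + 6.5605 + 9.1082 = 115.9200

115.92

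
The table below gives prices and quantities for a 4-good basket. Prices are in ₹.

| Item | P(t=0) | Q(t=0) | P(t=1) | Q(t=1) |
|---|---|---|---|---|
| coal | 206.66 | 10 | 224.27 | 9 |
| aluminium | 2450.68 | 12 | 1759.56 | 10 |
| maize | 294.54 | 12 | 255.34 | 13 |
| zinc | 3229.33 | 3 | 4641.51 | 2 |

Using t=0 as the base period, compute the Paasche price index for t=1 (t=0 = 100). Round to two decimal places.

87.89

Paasche price index uses current-period quantities as weights.
ΣP(t=1)·Q(t=1) = 224.27×9 + 1759.56×10 + 255.34×13 + 4641.51×2 = 2018.43 + 17595.6 + 3319.42 + 9283.02 = 32216.47
ΣP(t=0)·Q(t=1) = 206.66×9 + 2450.68×10 + 294.54×13 + 3229.33×2 = 1859.94 + 24506.8 + 3829.02 + 6458.66 = 36654.42
Index = 32216.47 / 36654.42 × 100 = 87.8925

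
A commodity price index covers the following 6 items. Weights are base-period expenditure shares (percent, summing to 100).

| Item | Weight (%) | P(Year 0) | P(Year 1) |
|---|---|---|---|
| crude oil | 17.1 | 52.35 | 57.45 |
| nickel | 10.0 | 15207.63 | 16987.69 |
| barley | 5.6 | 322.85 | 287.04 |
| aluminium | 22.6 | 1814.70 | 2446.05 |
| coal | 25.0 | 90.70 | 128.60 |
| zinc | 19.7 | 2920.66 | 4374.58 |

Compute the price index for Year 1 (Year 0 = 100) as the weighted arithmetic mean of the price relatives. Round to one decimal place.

crude oil: 17.1 × (57.45/52.35) = 17.1 × 1.097421 = 18.7659
nickel: 10.0 × (16987.69/15207.63) = 10.0 × 1.117050 = 11.1705
barley: 5.6 × (287.04/322.85) = 5.6 × 0.889082 = 4.9789
aluminium: 22.6 × (2446.05/1814.70) = 22.6 × 1.347909 = 30.4627
coal: 25.0 × (128.60/90.70) = 25.0 × 1.417861 = 35.4465
zinc: 19.7 × (4374.58/2920.66) = 19.7 × 1.497805 = 29.5068
Index = Σ wᵢ·(p₁ᵢ/p₀ᵢ) = 18.7659 + 11.1705 + 4.9789 + 30.4627 + 35.4465 + 29.5068 = 130.3313

130.3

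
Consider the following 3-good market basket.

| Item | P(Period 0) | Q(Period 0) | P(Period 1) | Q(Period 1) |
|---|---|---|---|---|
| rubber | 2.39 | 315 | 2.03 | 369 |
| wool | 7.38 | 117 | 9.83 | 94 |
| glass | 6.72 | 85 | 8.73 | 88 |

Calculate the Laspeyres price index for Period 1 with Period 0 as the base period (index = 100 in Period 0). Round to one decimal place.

Laspeyres price index uses base-period quantities as weights.
ΣP(Period 1)·Q(Period 0) = 2.03×315 + 9.83×117 + 8.73×85 = 639.45 + 1150.11 + 742.05 = 2531.61
ΣP(Period 0)·Q(Period 0) = 2.39×315 + 7.38×117 + 6.72×85 = 752.85 + 863.46 + 571.2 = 2187.51
Index = 2531.61 / 2187.51 × 100 = 115.7302

115.7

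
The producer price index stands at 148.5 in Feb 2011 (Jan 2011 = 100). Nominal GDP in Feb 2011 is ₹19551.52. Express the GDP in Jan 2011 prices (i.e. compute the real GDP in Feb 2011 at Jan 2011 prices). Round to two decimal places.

13166.01

Real = Nominal ÷ (Index/100) = 19551.52 ÷ (148.5/100)
     = 19551.52 ÷ 1.485 = 13166.0067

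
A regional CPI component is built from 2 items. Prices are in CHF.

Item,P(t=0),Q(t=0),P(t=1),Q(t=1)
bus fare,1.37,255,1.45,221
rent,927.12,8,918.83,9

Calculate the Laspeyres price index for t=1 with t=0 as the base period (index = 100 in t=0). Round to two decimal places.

Laspeyres price index uses base-period quantities as weights.
ΣP(t=1)·Q(t=0) = 1.45×255 + 918.83×8 = 369.75 + 7350.64 = 7720.39
ΣP(t=0)·Q(t=0) = 1.37×255 + 927.12×8 = 349.35 + 7416.96 = 7766.31
Index = 7720.39 / 7766.31 × 100 = 99.4087

99.41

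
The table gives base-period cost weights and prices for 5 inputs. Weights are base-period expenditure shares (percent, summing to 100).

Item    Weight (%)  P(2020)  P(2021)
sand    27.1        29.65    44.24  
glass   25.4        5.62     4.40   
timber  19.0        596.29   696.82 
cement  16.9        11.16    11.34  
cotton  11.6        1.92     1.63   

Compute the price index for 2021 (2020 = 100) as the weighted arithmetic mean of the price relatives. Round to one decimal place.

sand: 27.1 × (44.24/29.65) = 27.1 × 1.492074 = 40.4352
glass: 25.4 × (4.40/5.62) = 25.4 × 0.782918 = 19.8861
timber: 19.0 × (696.82/596.29) = 19.0 × 1.168592 = 22.2033
cement: 16.9 × (11.34/11.16) = 16.9 × 1.016129 = 17.1726
cotton: 11.6 × (1.63/1.92) = 11.6 × 0.848958 = 9.8479
Index = Σ wᵢ·(p₁ᵢ/p₀ᵢ) = 40.4352 + 19.8861 + 22.2033 + 17.1726 + 9.8479 = 109.5451

109.5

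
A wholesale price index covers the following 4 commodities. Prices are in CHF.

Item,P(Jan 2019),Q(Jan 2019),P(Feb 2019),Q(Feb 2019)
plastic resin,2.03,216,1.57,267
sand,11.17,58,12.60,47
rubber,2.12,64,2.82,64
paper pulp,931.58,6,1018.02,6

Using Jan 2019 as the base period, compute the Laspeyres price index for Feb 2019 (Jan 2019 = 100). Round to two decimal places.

108.03

Laspeyres price index uses base-period quantities as weights.
ΣP(Feb 2019)·Q(Jan 2019) = 1.57×216 + 12.60×58 + 2.82×64 + 1018.02×6 = 339.12 + 730.8 + 180.48 + 6108.12 = 7358.52
ΣP(Jan 2019)·Q(Jan 2019) = 2.03×216 + 11.17×58 + 2.12×64 + 931.58×6 = 438.48 + 647.86 + 135.68 + 5589.48 = 6811.5
Index = 7358.52 / 6811.5 × 100 = 108.0308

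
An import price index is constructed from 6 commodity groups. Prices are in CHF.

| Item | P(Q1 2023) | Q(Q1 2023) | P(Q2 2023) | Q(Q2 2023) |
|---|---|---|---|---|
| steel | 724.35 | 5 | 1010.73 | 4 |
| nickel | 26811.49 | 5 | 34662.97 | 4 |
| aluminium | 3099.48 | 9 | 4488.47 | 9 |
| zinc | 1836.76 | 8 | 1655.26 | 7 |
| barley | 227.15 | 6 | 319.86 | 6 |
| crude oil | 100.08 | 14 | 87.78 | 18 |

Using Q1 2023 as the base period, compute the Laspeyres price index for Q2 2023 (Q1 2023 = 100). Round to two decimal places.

Laspeyres price index uses base-period quantities as weights.
ΣP(Q2 2023)·Q(Q1 2023) = 1010.73×5 + 34662.97×5 + 4488.47×9 + 1655.26×8 + 319.86×6 + 87.78×14 = 5053.65 + 173314.85 + 40396.23 + 13242.08 + 1919.16 + 1228.92 = 235154.89
ΣP(Q1 2023)·Q(Q1 2023) = 724.35×5 + 26811.49×5 + 3099.48×9 + 1836.76×8 + 227.15×6 + 100.08×14 = 3621.75 + 134057.45 + 27895.32 + 14694.08 + 1362.9 + 1401.12 = 183032.62
Index = 235154.89 / 183032.62 × 100 = 128.4770

128.48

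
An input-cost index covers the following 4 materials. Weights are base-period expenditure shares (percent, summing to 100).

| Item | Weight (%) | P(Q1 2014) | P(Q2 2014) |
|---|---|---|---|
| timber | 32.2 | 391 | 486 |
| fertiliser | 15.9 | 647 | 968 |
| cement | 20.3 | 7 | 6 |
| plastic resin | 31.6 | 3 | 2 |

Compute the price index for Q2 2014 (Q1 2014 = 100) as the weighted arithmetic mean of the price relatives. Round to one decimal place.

timber: 32.2 × (486/391) = 32.2 × 1.242967 = 40.0235
fertiliser: 15.9 × (968/647) = 15.9 × 1.496136 = 23.7886
cement: 20.3 × (6/7) = 20.3 × 0.857143 = 17.4000
plastic resin: 31.6 × (2/3) = 31.6 × 0.666667 = 21.0667
Index = Σ wᵢ·(p₁ᵢ/p₀ᵢ) = 40.0235 + 23.7886 + 17.4000 + 21.0667 = 102.2788

102.3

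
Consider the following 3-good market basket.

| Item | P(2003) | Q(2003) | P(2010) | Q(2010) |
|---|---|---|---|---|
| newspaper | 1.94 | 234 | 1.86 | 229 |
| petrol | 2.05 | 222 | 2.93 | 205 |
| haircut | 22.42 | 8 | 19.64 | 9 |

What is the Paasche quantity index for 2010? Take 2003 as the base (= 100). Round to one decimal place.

96.8

Paasche quantity index uses current-period prices as weights.
ΣP(2010)·Q(2010) = 1.86×229 + 2.93×205 + 19.64×9 = 425.94 + 600.65 + 176.76 = 1203.35
ΣP(2010)·Q(2003) = 1.86×234 + 2.93×222 + 19.64×8 = 435.24 + 650.46 + 157.12 = 1242.82
Index = 1203.35 / 1242.82 × 100 = 96.8242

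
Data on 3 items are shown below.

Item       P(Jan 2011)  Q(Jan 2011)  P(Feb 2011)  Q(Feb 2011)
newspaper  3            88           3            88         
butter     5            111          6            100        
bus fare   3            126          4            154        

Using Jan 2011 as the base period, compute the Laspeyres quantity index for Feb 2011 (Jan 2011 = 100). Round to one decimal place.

Laspeyres quantity index uses base-period prices as weights.
ΣP(Jan 2011)·Q(Feb 2011) = 3×88 + 5×100 + 3×154 = 264 + 500 + 462 = 1226
ΣP(Jan 2011)·Q(Jan 2011) = 3×88 + 5×111 + 3×126 = 264 + 555 + 378 = 1197
Index = 1226 / 1197 × 100 = 102.4227

102.4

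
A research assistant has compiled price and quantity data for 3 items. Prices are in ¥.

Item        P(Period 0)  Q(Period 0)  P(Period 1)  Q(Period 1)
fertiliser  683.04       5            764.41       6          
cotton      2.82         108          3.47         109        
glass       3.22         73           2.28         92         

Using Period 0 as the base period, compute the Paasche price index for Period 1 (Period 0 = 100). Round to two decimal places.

110.05

Paasche price index uses current-period quantities as weights.
ΣP(Period 1)·Q(Period 1) = 764.41×6 + 3.47×109 + 2.28×92 = 4586.46 + 378.23 + 209.76 = 5174.45
ΣP(Period 0)·Q(Period 1) = 683.04×6 + 2.82×109 + 3.22×92 = 4098.24 + 307.38 + 296.24 = 4701.86
Index = 5174.45 / 4701.86 × 100 = 110.0511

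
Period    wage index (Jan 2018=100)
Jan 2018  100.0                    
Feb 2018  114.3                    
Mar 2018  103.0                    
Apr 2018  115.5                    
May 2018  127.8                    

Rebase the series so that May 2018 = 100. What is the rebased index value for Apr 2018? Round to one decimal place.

Rebased(Apr 2018) = 115.5 / 127.8 × 100 = 90.3756

90.4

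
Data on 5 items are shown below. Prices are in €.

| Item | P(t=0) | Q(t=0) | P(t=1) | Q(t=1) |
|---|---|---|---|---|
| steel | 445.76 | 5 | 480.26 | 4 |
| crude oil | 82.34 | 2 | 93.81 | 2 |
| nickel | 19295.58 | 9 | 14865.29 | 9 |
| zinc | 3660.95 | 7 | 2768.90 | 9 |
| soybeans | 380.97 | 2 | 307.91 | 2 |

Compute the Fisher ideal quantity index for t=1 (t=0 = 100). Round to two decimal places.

Laspeyres component (base-period weights):
ΣP(t=0)Q(t=1) = 445.76×4 + 82.34×2 + 19295.58×9 + 3660.95×9 + 380.97×2 = 1783.04 + 164.68 + 173660.22 + 32948.55 + 761.94 = 209318.43
ΣP(t=0)Q(t=0) = 445.76×5 + 82.34×2 + 19295.58×9 + 3660.95×7 + 380.97×2 = 2228.8 + 164.68 + 173660.22 + 25626.65 + 761.94 = 202442.29
L = 209318.43 / 202442.29 × 100 = 103.3966
Paasche component (current-period weights):
ΣP(t=1)Q(t=1) = 480.26×4 + 93.81×2 + 14865.29×9 + 2768.90×9 + 307.91×2 = 1921.04 + 187.62 + 133787.61 + 24920.1 + 615.82 = 161432.19
ΣP(t=1)Q(t=0) = 480.26×5 + 93.81×2 + 14865.29×9 + 2768.90×7 + 307.91×2 = 2401.3 + 187.62 + 133787.61 + 19382.3 + 615.82 = 156374.65
P = 161432.19 / 156374.65 × 100 = 103.2342
Fisher = √(L × P) = √(103.3966 × 103.2342) = 103.3154

103.32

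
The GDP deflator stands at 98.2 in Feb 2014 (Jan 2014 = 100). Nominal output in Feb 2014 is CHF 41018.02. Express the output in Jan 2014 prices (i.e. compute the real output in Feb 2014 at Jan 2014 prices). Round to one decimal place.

41769.9

Real = Nominal ÷ (Index/100) = 41018.02 ÷ (98.2/100)
     = 41018.02 ÷ 0.982 = 41769.8778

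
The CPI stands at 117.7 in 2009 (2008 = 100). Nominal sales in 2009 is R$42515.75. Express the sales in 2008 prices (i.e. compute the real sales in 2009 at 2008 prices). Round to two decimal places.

36122.13

Real = Nominal ÷ (Index/100) = 42515.75 ÷ (117.7/100)
     = 42515.75 ÷ 1.177 = 36122.1325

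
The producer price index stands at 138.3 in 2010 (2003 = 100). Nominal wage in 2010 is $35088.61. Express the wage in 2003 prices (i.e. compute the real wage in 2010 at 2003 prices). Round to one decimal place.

Real = Nominal ÷ (Index/100) = 35088.61 ÷ (138.3/100)
     = 35088.61 ÷ 1.383 = 25371.3738

25371.4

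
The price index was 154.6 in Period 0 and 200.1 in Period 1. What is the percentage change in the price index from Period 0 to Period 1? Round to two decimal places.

29.43%

Change = (200.1 − 154.6) / 154.6 × 100
       = 45.5 / 154.6 × 100 = 29.4308%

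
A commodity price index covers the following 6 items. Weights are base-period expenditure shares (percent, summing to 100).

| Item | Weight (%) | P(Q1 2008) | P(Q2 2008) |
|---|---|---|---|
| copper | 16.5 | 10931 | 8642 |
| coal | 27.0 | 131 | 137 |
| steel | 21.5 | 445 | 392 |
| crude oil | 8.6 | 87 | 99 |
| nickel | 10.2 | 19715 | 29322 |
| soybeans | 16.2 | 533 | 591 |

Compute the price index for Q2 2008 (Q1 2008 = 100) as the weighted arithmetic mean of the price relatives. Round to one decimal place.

copper: 16.5 × (8642/10931) = 16.5 × 0.790596 = 13.0448
coal: 27.0 × (137/131) = 27.0 × 1.045802 = 28.2366
steel: 21.5 × (392/445) = 21.5 × 0.880899 = 18.9393
crude oil: 8.6 × (99/87) = 8.6 × 1.137931 = 9.7862
nickel: 10.2 × (29322/19715) = 10.2 × 1.487294 = 15.1704
soybeans: 16.2 × (591/533) = 16.2 × 1.108818 = 17.9629
Index = Σ wᵢ·(p₁ᵢ/p₀ᵢ) = 13.0448 + 28.2366 + 18.9393 + 9.7862 + 15.1704 + 17.9629 = 103.1403

103.1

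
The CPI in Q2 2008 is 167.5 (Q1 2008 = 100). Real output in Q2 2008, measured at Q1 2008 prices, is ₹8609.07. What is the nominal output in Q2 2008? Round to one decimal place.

Nominal = Real × (Index/100) = 8609.07 × (167.5/100)
        = 8609.07 × 1.675 = 14420.1923

14420.2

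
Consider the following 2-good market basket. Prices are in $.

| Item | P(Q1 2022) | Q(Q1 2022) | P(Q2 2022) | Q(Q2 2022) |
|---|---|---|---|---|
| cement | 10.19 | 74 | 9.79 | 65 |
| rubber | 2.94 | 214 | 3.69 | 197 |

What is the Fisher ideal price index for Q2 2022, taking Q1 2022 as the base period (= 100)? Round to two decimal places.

Laspeyres component (base-period weights):
ΣP(Q2 2022)Q(Q1 2022) = 9.79×74 + 3.69×214 = 724.46 + 789.66 = 1514.12
ΣP(Q1 2022)Q(Q1 2022) = 10.19×74 + 2.94×214 = 754.06 + 629.16 = 1383.22
L = 1514.12 / 1383.22 × 100 = 109.4634
Paasche component (current-period weights):
ΣP(Q2 2022)Q(Q2 2022) = 9.79×65 + 3.69×197 = 636.35 + 726.93 = 1363.28
ΣP(Q1 2022)Q(Q2 2022) = 10.19×65 + 2.94×197 = 662.35 + 579.18 = 1241.53
P = 1363.28 / 1241.53 × 100 = 109.8064
Fisher = √(L × P) = √(109.4634 × 109.8064) = 109.6348

109.63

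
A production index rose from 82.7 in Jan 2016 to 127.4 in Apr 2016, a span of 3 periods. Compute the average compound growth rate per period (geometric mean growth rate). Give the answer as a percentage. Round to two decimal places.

Growth factor = (127.4/82.7)^(1/3) = (1.540508)^(1/3) = 1.154927
Growth rate = 1.154927 − 1 = 0.154927 = 15.4927%

15.49%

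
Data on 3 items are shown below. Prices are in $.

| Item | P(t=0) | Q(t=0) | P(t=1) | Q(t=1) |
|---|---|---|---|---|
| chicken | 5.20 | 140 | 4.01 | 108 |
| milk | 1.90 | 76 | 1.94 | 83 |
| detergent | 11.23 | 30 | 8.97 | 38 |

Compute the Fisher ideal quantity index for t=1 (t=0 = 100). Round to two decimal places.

95.19

Laspeyres component (base-period weights):
ΣP(t=0)Q(t=1) = 5.20×108 + 1.90×83 + 11.23×38 = 561.6 + 157.7 + 426.74 = 1146.04
ΣP(t=0)Q(t=0) = 5.20×140 + 1.90×76 + 11.23×30 = 728 + 144.4 + 336.9 = 1209.3
L = 1146.04 / 1209.3 × 100 = 94.7689
Paasche component (current-period weights):
ΣP(t=1)Q(t=1) = 4.01×108 + 1.94×83 + 8.97×38 = 433.08 + 161.02 + 340.86 = 934.96
ΣP(t=1)Q(t=0) = 4.01×140 + 1.94×76 + 8.97×30 = 561.4 + 147.44 + 269.1 = 977.94
P = 934.96 / 977.94 × 100 = 95.6050
Fisher = √(L × P) = √(94.7689 × 95.6050) = 95.1860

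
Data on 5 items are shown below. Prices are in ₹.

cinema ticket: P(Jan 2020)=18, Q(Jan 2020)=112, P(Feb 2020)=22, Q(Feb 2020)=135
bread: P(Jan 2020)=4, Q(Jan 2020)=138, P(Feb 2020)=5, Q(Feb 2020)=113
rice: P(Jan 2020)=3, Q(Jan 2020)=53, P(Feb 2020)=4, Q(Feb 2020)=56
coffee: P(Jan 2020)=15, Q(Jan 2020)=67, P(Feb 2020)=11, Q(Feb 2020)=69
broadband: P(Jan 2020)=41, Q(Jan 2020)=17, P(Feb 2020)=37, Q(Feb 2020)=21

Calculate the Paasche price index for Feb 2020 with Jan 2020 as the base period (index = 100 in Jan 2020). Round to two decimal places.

107.06

Paasche price index uses current-period quantities as weights.
ΣP(Feb 2020)·Q(Feb 2020) = 22×135 + 5×113 + 4×56 + 11×69 + 37×21 = 2970 + 565 + 224 + 759 + 777 = 5295
ΣP(Jan 2020)·Q(Feb 2020) = 18×135 + 4×113 + 3×56 + 15×69 + 41×21 = 2430 + 452 + 168 + 1035 + 861 = 4946
Index = 5295 / 4946 × 100 = 107.0562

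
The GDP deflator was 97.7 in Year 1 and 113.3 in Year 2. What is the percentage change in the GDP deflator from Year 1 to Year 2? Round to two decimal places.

Change = (113.3 − 97.7) / 97.7 × 100
       = 15.6 / 97.7 × 100 = 15.9672%

15.97%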